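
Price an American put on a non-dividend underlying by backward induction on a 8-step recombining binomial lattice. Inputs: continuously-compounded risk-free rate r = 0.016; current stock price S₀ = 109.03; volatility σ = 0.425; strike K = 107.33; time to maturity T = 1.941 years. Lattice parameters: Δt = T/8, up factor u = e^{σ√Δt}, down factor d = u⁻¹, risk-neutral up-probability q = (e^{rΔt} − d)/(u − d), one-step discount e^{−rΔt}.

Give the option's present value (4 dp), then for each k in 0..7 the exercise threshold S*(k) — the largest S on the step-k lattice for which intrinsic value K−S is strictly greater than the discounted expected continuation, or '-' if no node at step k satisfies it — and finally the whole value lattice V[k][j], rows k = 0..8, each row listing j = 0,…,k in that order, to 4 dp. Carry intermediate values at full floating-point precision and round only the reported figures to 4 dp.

price = 22.2238
boundary = - - - - 47.1934 58.1832 71.7321 58.1832
tree:
22.2238
30.0096 13.1648
39.2801 19.2534 6.0448
49.5986 27.3578 9.7906 1.6470
60.1366 37.5035 15.5395 3.0453 0.0000
69.0506 49.1468 23.9926 5.6309 0.0000 0.0000
76.2809 60.1366 35.5979 10.4119 0.0000 0.0000 0.0000
82.1455 69.0506 49.1468 19.2520 0.0000 0.0000 0.0000 0.0000
86.9024 76.2809 60.1366 35.5979 0.0000 0.0000 0.0000 0.0000 0.0000

params: Δt=0.24263 u=1.23287 d=0.81112 q=0.45708 e^(-rΔt)=0.99613
t_8 payoffs: 86.9024 76.2809 60.1366 35.5979 0.0000 0.0000 0.0000 0.0000 0.0000
t_7: node(7,0) S=25.1845 payoff=82.1455 vs cont=81.7297 → 82.1455 [stop]  node(7,1) S=38.2794 payoff=69.0506 vs cont=68.6347 → 69.0506 [stop]  node(7,2) S=58.1832 payoff=49.1468 vs cont=48.7310 → 49.1468 [stop]  node(7,3) S=88.4362 payoff=18.8938 vs cont=19.2520 → 19.2520 [wait]  node(7,4) S=134.4195 payoff=0.0000 vs cont=0.0000 → 0.0000 [wait]  node(7,5) S=204.3123 payoff=0.0000 vs cont=0.0000 → 0.0000 [wait]  node(7,6) S=310.5466 payoff=0.0000 vs cont=0.0000 → 0.0000 [wait]  node(7,7) S=472.0185 payoff=0.0000 vs cont=0.0000 → 0.0000 [wait]  ⇒ S*(7)=58.1832
t_6: node(6,0) S=31.0491 payoff=76.2809 vs cont=75.8650 → 76.2809 [stop]  node(6,1) S=47.1934 payoff=60.1366 vs cont=59.7207 → 60.1366 [stop]  node(6,2) S=71.7321 payoff=35.5979 vs cont=35.3451 → 35.5979 [stop]  node(6,3) S=109.0300 payoff=0.0000 vs cont=10.4119 → 10.4119 [wait]  node(6,4) S=165.7213 payoff=0.0000 vs cont=0.0000 → 0.0000 [wait]  node(6,5) S=251.8898 payoff=0.0000 vs cont=0.0000 → 0.0000 [wait]  node(6,6) S=382.8625 payoff=0.0000 vs cont=0.0000 → 0.0000 [wait]  ⇒ S*(6)=71.7321
t_5: node(5,0) S=38.2794 payoff=69.0506 vs cont=68.6347 → 69.0506 [stop]  node(5,1) S=58.1832 payoff=49.1468 vs cont=48.7310 → 49.1468 [stop]  node(5,2) S=88.4362 payoff=18.8938 vs cont=23.9926 → 23.9926 [wait]  node(5,3) S=134.4195 payoff=0.0000 vs cont=5.6309 → 5.6309 [wait]  node(5,4) S=204.3123 payoff=0.0000 vs cont=0.0000 → 0.0000 [wait]  node(5,5) S=310.5466 payoff=0.0000 vs cont=0.0000 → 0.0000 [wait]  ⇒ S*(5)=58.1832
t_4: node(4,0) S=47.1934 payoff=60.1366 vs cont=59.7207 → 60.1366 [stop]  node(4,1) S=71.7321 payoff=35.5979 vs cont=37.5035 → 37.5035 [wait]  node(4,2) S=109.0300 payoff=0.0000 vs cont=15.5395 → 15.5395 [wait]  node(4,3) S=165.7213 payoff=0.0000 vs cont=3.0453 → 3.0453 [wait]  node(4,4) S=251.8898 payoff=0.0000 vs cont=0.0000 → 0.0000 [wait]  ⇒ S*(4)=47.1934
t_3: node(3,0) S=58.1832 payoff=49.1468 vs cont=49.5986 → 49.5986 [wait]  node(3,1) S=88.4362 payoff=18.8938 vs cont=27.3578 → 27.3578 [wait]  node(3,2) S=134.4195 payoff=0.0000 vs cont=9.7906 → 9.7906 [wait]  node(3,3) S=204.3123 payoff=0.0000 vs cont=1.6470 → 1.6470 [wait]  ⇒ S*(3)=-
t_2: node(2,0) S=71.7321 payoff=35.5979 vs cont=39.2801 → 39.2801 [wait]  node(2,1) S=109.0300 payoff=0.0000 vs cont=19.2534 → 19.2534 [wait]  node(2,2) S=165.7213 payoff=0.0000 vs cont=6.0448 → 6.0448 [wait]  ⇒ S*(2)=-
t_1: node(1,0) S=88.4362 payoff=18.8938 vs cont=30.0096 → 30.0096 [wait]  node(1,1) S=134.4195 payoff=0.0000 vs cont=13.1648 → 13.1648 [wait]  ⇒ S*(1)=-
t_0: node(0,0) S=109.0300 payoff=0.0000 vs cont=22.2238 → 22.2238 [wait]  ⇒ S*(0)=-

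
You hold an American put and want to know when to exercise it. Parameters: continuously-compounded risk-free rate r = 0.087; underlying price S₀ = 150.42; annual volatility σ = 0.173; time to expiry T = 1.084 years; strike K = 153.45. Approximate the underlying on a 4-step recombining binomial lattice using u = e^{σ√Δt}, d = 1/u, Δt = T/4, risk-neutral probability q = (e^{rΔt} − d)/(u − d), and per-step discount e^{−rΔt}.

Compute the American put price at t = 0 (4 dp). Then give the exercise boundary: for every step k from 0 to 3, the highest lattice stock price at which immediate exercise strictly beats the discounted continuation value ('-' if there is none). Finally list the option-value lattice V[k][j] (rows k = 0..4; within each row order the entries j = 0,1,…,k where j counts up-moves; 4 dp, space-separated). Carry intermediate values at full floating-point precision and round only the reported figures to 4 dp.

params: Δt=0.27100 u=1.09424 d=0.91388 q=0.60977 e^(-rΔt)=0.97670
t_4 payoffs: 48.5306 27.8237 3.0300 0.0000 0.0000
t_3: node(3,0) S=114.8070 payoff=38.6430 vs cont=35.0675 → 38.6430 [stop]  node(3,1) S=137.4653 payoff=15.9847 vs cont=12.4091 → 15.9847 [stop]  node(3,2) S=164.5955 payoff=0.0000 vs cont=1.1548 → 1.1548 [wait]  node(3,3) S=197.0802 payoff=0.0000 vs cont=0.0000 → 0.0000 [wait]  ⇒ S*(3)=137.4653
t_2: node(2,0) S=125.6263 payoff=27.8237 vs cont=24.2481 → 27.8237 [stop]  node(2,1) S=150.4200 payoff=3.0300 vs cont=6.7801 → 6.7801 [wait]  node(2,2) S=180.1070 payoff=0.0000 vs cont=0.4401 → 0.4401 [wait]  ⇒ S*(2)=125.6263
t_1: node(1,0) S=137.4653 payoff=15.9847 vs cont=14.6425 → 15.9847 [stop]  node(1,1) S=164.5955 payoff=0.0000 vs cont=2.8463 → 2.8463 [wait]  ⇒ S*(1)=137.4653
t_0: node(0,0) S=150.4200 payoff=3.0300 vs cont=7.7874 → 7.7874 [wait]  ⇒ S*(0)=-

price = 7.7874
boundary = - 137.4653 125.6263 137.4653
tree:
7.7874
15.9847 2.8463
27.8237 6.7801 0.4401
38.6430 15.9847 1.1548 0.0000
48.5306 27.8237 3.0300 0.0000 0.0000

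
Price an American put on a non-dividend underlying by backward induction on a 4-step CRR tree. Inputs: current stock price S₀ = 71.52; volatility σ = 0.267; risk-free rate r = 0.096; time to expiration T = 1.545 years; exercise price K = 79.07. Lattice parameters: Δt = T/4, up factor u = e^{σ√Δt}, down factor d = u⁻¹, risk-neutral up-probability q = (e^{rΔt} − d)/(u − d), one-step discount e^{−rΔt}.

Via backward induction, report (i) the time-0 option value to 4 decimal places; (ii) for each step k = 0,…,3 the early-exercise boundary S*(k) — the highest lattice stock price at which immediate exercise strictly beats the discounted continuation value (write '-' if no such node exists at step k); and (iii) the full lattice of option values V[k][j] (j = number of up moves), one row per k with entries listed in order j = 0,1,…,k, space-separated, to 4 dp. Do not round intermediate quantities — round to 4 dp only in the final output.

Δt=0.38625, u=1.18050, d=0.84710, q=0.57192, disc=e^(-rΔt)=0.96360
k=4 terminal: V=max(K-S,0) → 42.2432 27.7489 7.5500 0.0000 0.0000
k=3: j=0 S=43.4740 intr=35.5960 cont=32.7178 V=35.5960[EX]; j=1 S=60.5845 intr=18.4855 cont=15.6073 V=18.4855[EX]; j=2 S=84.4293 intr=0.0000 cont=3.1144 V=3.1144[hold]; j=3 S=117.6590 intr=0.0000 cont=0.0000 V=0.0000[hold]  S*(3)=60.5845
k=2: j=0 S=51.3211 intr=27.7489 cont=24.8707 V=27.7489[EX]; j=1 S=71.5200 intr=7.5500 cont=9.3416 V=9.3416[hold]; j=2 S=99.6688 intr=0.0000 cont=1.2847 V=1.2847[hold]  S*(2)=51.3211
k=1: j=0 S=60.5845 intr=18.4855 cont=16.5946 V=18.4855[EX]; j=1 S=84.4293 intr=0.0000 cont=4.5614 V=4.5614[hold]  S*(1)=60.5845
k=0: j=0 S=71.5200 intr=7.5500 cont=10.1391 V=10.1391[hold]  S*(0)=-

price = 10.1391
boundary = - 60.5845 51.3211 60.5845
tree:
10.1391
18.4855 4.5614
27.7489 9.3416 1.2847
35.5960 18.4855 3.1144 0.0000
42.2432 27.7489 7.5500 0.0000 0.0000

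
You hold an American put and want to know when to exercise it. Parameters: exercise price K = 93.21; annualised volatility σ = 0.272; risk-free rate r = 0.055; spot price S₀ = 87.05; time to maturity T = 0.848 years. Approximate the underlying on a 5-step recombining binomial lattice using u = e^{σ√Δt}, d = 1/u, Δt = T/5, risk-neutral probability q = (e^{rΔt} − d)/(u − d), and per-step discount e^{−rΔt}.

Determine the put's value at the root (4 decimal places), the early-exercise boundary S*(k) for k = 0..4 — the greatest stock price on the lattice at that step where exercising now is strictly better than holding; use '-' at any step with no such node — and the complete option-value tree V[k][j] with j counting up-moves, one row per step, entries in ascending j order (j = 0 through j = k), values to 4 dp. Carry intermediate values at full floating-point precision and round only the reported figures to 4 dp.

price = 10.4547
boundary = - - 69.5781 77.8253 69.5781
tree:
10.4547
16.0810 5.3207
23.6319 9.2282 1.7197
31.0051 15.3847 3.5700 0.0000
37.5970 23.6319 7.4111 0.0000 0.0000
43.4903 31.0051 15.3847 0.0000 0.0000 0.0000

Δt=0.16960, u=1.11853, d=0.89403, q=0.51377, disc=e^(-rΔt)=0.99072
k=5 terminal: V=max(K-S,0) → 43.4903 31.0051 15.3847 0.0000 0.0000 0.0000
k=4: j=0 S=55.6130 intr=37.5970 cont=36.7316 V=37.5970[EX]; j=1 S=69.5781 intr=23.6319 cont=22.7665 V=23.6319[EX]; j=2 S=87.0500 intr=6.1600 cont=7.4111 V=7.4111[hold]; j=3 S=108.9093 intr=0.0000 cont=0.0000 V=0.0000[hold]; j=4 S=136.2578 intr=0.0000 cont=0.0000 V=0.0000[hold]  S*(4)=69.5781
k=3: j=0 S=62.2049 intr=31.0051 cont=30.1397 V=31.0051[EX]; j=1 S=77.8253 intr=15.3847 cont=15.1561 V=15.3847[EX]; j=2 S=97.3681 intr=0.0000 cont=3.5700 V=3.5700[hold]; j=3 S=121.8185 intr=0.0000 cont=0.0000 V=0.0000[hold]  S*(3)=77.8253
k=2: j=0 S=69.5781 intr=23.6319 cont=22.7665 V=23.6319[EX]; j=1 S=87.0500 intr=6.1600 cont=9.2282 V=9.2282[hold]; j=2 S=108.9093 intr=0.0000 cont=1.7197 V=1.7197[hold]  S*(2)=69.5781
k=1: j=0 S=77.8253 intr=15.3847 cont=16.0810 V=16.0810[hold]; j=1 S=97.3681 intr=0.0000 cont=5.3207 V=5.3207[hold]  S*(1)=-
k=0: j=0 S=87.0500 intr=6.1600 cont=10.4547 V=10.4547[hold]  S*(0)=-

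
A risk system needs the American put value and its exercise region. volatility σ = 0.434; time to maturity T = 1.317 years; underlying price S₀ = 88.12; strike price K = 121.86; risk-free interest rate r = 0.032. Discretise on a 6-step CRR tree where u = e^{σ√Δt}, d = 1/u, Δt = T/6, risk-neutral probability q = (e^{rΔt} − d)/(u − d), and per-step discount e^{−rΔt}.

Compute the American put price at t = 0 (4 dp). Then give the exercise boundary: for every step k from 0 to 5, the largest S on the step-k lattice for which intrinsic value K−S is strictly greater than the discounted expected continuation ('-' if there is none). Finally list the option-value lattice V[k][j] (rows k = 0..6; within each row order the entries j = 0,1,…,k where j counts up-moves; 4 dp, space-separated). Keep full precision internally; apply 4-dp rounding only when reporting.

price = 38.9881
boundary = - - 58.6762 71.9065 58.6762 71.9065
tree:
38.9881
50.6195 26.2782
63.1838 37.0187 14.3948
73.9798 49.9535 22.7888 5.0149
82.7894 63.1838 34.7410 9.4672 0.0000
89.9782 73.9798 49.9535 17.8724 0.0000 0.0000
95.8442 82.7894 63.1838 33.7400 0.0000 0.0000 0.0000

Δt=0.21950, u=1.22548, d=0.81601, q=0.46656, disc=e^(-rΔt)=0.99300
k=6 terminal: V=max(K-S,0) → 95.8442 82.7894 63.1838 33.7400 0.0000 0.0000 0.0000
k=5: j=0 S=31.8818 intr=89.9782 cont=89.1252 V=89.9782[EX]; j=1 S=47.8802 intr=73.9798 cont=73.1269 V=73.9798[EX]; j=2 S=71.9065 intr=49.9535 cont=49.1005 V=49.9535[EX]; j=3 S=107.9893 intr=13.8707 cont=17.8724 V=17.8724[hold]; j=4 S=162.1785 intr=0.0000 cont=0.0000 V=0.0000[hold]; j=5 S=243.5598 intr=0.0000 cont=0.0000 V=0.0000[hold]  S*(5)=71.9065
k=4: j=0 S=39.0706 intr=82.7894 cont=81.9365 V=82.7894[EX]; j=1 S=58.6762 intr=63.1838 cont=62.3308 V=63.1838[EX]; j=2 S=88.1200 intr=33.7400 cont=34.7410 V=34.7410[hold]; j=3 S=132.3387 intr=0.0000 cont=9.4672 V=9.4672[hold]; j=4 S=198.7464 intr=0.0000 cont=0.0000 V=0.0000[hold]  S*(4)=58.6762
k=3: j=0 S=47.8802 intr=73.9798 cont=73.1269 V=73.9798[EX]; j=1 S=71.9065 intr=49.9535 cont=49.5643 V=49.9535[EX]; j=2 S=107.9893 intr=13.8707 cont=22.7888 V=22.7888[hold]; j=3 S=162.1785 intr=0.0000 cont=5.0149 V=5.0149[hold]  S*(3)=71.9065
k=2: j=0 S=58.6762 intr=63.1838 cont=62.3308 V=63.1838[EX]; j=1 S=88.1200 intr=33.7400 cont=37.0187 V=37.0187[hold]; j=2 S=132.3387 intr=0.0000 cont=14.3948 V=14.3948[hold]  S*(2)=58.6762
k=1: j=0 S=71.9065 intr=49.9535 cont=50.6195 V=50.6195[hold]; j=1 S=107.9893 intr=13.8707 cont=26.2782 V=26.2782[hold]  S*(1)=-
k=0: j=0 S=88.1200 intr=33.7400 cont=38.9881 V=38.9881[hold]  S*(0)=-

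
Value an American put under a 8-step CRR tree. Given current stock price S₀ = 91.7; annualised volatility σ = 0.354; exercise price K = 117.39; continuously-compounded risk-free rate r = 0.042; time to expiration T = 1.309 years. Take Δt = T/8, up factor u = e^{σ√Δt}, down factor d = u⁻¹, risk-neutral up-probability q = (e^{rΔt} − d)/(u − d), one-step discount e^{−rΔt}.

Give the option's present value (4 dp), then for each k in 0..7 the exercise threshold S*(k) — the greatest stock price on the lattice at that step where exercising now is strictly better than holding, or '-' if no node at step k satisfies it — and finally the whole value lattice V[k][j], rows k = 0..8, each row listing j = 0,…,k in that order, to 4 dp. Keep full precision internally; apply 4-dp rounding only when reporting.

price = 29.3762
boundary = - - 68.8639 79.4658 68.8639 79.4658 91.7000 79.4658
tree:
29.3762
38.3854 20.3486
48.5261 28.2990 12.3032
57.7136 37.9242 18.6107 5.8661
65.6753 48.5261 27.1661 9.9067 1.7141
72.5748 57.7136 37.9242 16.2744 3.3726 0.0000
78.5538 65.6753 48.5261 25.6900 6.6358 0.0000 0.0000
83.7352 72.5748 57.7136 37.9242 13.0566 0.0000 0.0000 0.0000
88.2252 78.5538 65.6753 48.5261 25.6900 0.0000 0.0000 0.0000 0.0000

Δt=0.16362  u=1.15395  d=0.86659  q=0.48826  discount=0.99315
step 8 (expiry): payoffs max(K−S,0) = 88.2252 78.5538 65.6753 48.5261 25.6900 0.0000 0.0000 0.0000 0.0000
step 7: (k=7,j=0): S=33.6548, (K−S)⁺=83.7352, hold=82.9312 ⇒ V=83.7352 exercise | (k=7,j=1): S=44.8152, (K−S)⁺=72.5748, hold=71.7708 ⇒ V=72.5748 exercise | (k=7,j=2): S=59.6764, (K−S)⁺=57.7136, hold=56.9096 ⇒ V=57.7136 exercise | (k=7,j=3): S=79.4658, (K−S)⁺=37.9242, hold=37.1202 ⇒ V=37.9242 exercise | (k=7,j=4): S=105.8177, (K−S)⁺=11.5723, hold=13.0566 ⇒ V=13.0566 continue | (k=7,j=5): S=140.9081, (K−S)⁺=0.0000, hold=0.0000 ⇒ V=0.0000 continue | (k=7,j=6): S=187.6348, (K−S)⁺=0.0000, hold=0.0000 ⇒ V=0.0000 continue | (k=7,j=7): S=249.8568, (K−S)⁺=0.0000, hold=0.0000 ⇒ V=0.0000 continue  boundary S*=79.4658
step 6: (k=6,j=0): S=38.8362, (K−S)⁺=78.5538, hold=77.7499 ⇒ V=78.5538 exercise | (k=6,j=1): S=51.7147, (K−S)⁺=65.6753, hold=64.8713 ⇒ V=65.6753 exercise | (k=6,j=2): S=68.8639, (K−S)⁺=48.5261, hold=47.7221 ⇒ V=48.5261 exercise | (k=6,j=3): S=91.7000, (K−S)⁺=25.6900, hold=25.6058 ⇒ V=25.6900 exercise | (k=6,j=4): S=122.1088, (K−S)⁺=0.0000, hold=6.6358 ⇒ V=6.6358 continue | (k=6,j=5): S=162.6015, (K−S)⁺=0.0000, hold=0.0000 ⇒ V=0.0000 continue | (k=6,j=6): S=216.5221, (K−S)⁺=0.0000, hold=0.0000 ⇒ V=0.0000 continue  boundary S*=91.7000
step 5: (k=5,j=0): S=44.8152, (K−S)⁺=72.5748, hold=71.7708 ⇒ V=72.5748 exercise | (k=5,j=1): S=59.6764, (K−S)⁺=57.7136, hold=56.9096 ⇒ V=57.7136 exercise | (k=5,j=2): S=79.4658, (K−S)⁺=37.9242, hold=37.1202 ⇒ V=37.9242 exercise | (k=5,j=3): S=105.8177, (K−S)⁺=11.5723, hold=16.2744 ⇒ V=16.2744 continue | (k=5,j=4): S=140.9081, (K−S)⁺=0.0000, hold=3.3726 ⇒ V=3.3726 continue | (k=5,j=5): S=187.6348, (K−S)⁺=0.0000, hold=0.0000 ⇒ V=0.0000 continue  boundary S*=79.4658
step 4: (k=4,j=0): S=51.7147, (K−S)⁺=65.6753, hold=64.8713 ⇒ V=65.6753 exercise | (k=4,j=1): S=68.8639, (K−S)⁺=48.5261, hold=47.7221 ⇒ V=48.5261 exercise | (k=4,j=2): S=91.7000, (K−S)⁺=25.6900, hold=27.1661 ⇒ V=27.1661 continue | (k=4,j=3): S=122.1088, (K−S)⁺=0.0000, hold=9.9067 ⇒ V=9.9067 continue | (k=4,j=4): S=162.6015, (K−S)⁺=0.0000, hold=1.7141 ⇒ V=1.7141 continue  boundary S*=68.8639
step 3: (k=3,j=0): S=59.6764, (K−S)⁺=57.7136, hold=56.9096 ⇒ V=57.7136 exercise | (k=3,j=1): S=79.4658, (K−S)⁺=37.9242, hold=37.8360 ⇒ V=37.9242 exercise | (k=3,j=2): S=105.8177, (K−S)⁺=11.5723, hold=18.6107 ⇒ V=18.6107 continue | (k=3,j=3): S=140.9081, (K−S)⁺=0.0000, hold=5.8661 ⇒ V=5.8661 continue  boundary S*=79.4658
step 2: (k=2,j=0): S=68.8639, (K−S)⁺=48.5261, hold=47.7221 ⇒ V=48.5261 exercise | (k=2,j=1): S=91.7000, (K−S)⁺=25.6900, hold=28.2990 ⇒ V=28.2990 continue | (k=2,j=2): S=122.1088, (K−S)⁺=0.0000, hold=12.3032 ⇒ V=12.3032 continue  boundary S*=68.8639
step 1: (k=1,j=0): S=79.4658, (K−S)⁺=37.9242, hold=38.3854 ⇒ V=38.3854 continue | (k=1,j=1): S=105.8177, (K−S)⁺=11.5723, hold=20.3486 ⇒ V=20.3486 continue  boundary S*=-
step 0: (k=0,j=0): S=91.7000, (K−S)⁺=25.6900, hold=29.3762 ⇒ V=29.3762 continue  boundary S*=-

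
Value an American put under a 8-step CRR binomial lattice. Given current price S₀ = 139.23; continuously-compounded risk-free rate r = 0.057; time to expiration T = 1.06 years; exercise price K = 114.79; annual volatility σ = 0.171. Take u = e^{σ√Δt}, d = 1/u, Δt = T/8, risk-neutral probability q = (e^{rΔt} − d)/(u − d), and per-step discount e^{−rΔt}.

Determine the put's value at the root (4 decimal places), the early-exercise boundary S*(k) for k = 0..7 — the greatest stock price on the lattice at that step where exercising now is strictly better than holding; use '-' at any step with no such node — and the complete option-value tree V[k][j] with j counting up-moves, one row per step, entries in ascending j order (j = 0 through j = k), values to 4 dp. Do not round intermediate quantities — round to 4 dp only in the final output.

price = 0.8411
boundary = - - - - - 101.9928 95.8378 101.9928
tree:
0.8411
1.5287 0.2794
2.7208 0.5559 0.0528
4.7199 1.0916 0.1169 0.0000
7.9308 2.1082 0.2591 0.0000 0.0000
12.7972 3.9832 0.5741 0.0000 0.0000 0.0000
18.9522 7.3007 1.2722 0.0000 0.0000 0.0000 0.0000
24.7357 12.7972 2.8191 0.0000 0.0000 0.0000 0.0000 0.0000
30.1702 18.9522 6.2469 0.0000 0.0000 0.0000 0.0000 0.0000 0.0000

Δt=0.13250  u=1.06422  d=0.93965  q=0.54530  discount=0.99248
step 8 (expiry): payoffs max(K−S,0) = 30.1702 18.9522 6.2469 0.0000 0.0000 0.0000 0.0000 0.0000 0.0000
step 7: (k=7,j=0): S=90.0543, (K−S)⁺=24.7357, hold=23.8720 ⇒ V=24.7357 exercise | (k=7,j=1): S=101.9928, (K−S)⁺=12.7972, hold=11.9335 ⇒ V=12.7972 exercise | (k=7,j=2): S=115.5141, (K−S)⁺=0.0000, hold=2.8191 ⇒ V=2.8191 continue | (k=7,j=3): S=130.8278, (K−S)⁺=0.0000, hold=0.0000 ⇒ V=0.0000 continue | (k=7,j=4): S=148.1718, (K−S)⁺=0.0000, hold=0.0000 ⇒ V=0.0000 continue | (k=7,j=5): S=167.8150, (K−S)⁺=0.0000, hold=0.0000 ⇒ V=0.0000 continue | (k=7,j=6): S=190.0623, (K−S)⁺=0.0000, hold=0.0000 ⇒ V=0.0000 continue | (k=7,j=7): S=215.2590, (K−S)⁺=0.0000, hold=0.0000 ⇒ V=0.0000 continue  boundary S*=101.9928
step 6: (k=6,j=0): S=95.8378, (K−S)⁺=18.9522, hold=18.0885 ⇒ V=18.9522 exercise | (k=6,j=1): S=108.5431, (K−S)⁺=6.2469, hold=7.3007 ⇒ V=7.3007 continue | (k=6,j=2): S=122.9327, (K−S)⁺=0.0000, hold=1.2722 ⇒ V=1.2722 continue | (k=6,j=3): S=139.2300, (K−S)⁺=0.0000, hold=0.0000 ⇒ V=0.0000 continue | (k=6,j=4): S=157.6878, (K−S)⁺=0.0000, hold=0.0000 ⇒ V=0.0000 continue | (k=6,j=5): S=178.5926, (K−S)⁺=0.0000, hold=0.0000 ⇒ V=0.0000 continue | (k=6,j=6): S=202.2687, (K−S)⁺=0.0000, hold=0.0000 ⇒ V=0.0000 continue  boundary S*=95.8378
step 5: (k=5,j=0): S=101.9928, (K−S)⁺=12.7972, hold=12.5038 ⇒ V=12.7972 exercise | (k=5,j=1): S=115.5141, (K−S)⁺=0.0000, hold=3.9832 ⇒ V=3.9832 continue | (k=5,j=2): S=130.8278, (K−S)⁺=0.0000, hold=0.5741 ⇒ V=0.5741 continue | (k=5,j=3): S=148.1718, (K−S)⁺=0.0000, hold=0.0000 ⇒ V=0.0000 continue | (k=5,j=4): S=167.8150, (K−S)⁺=0.0000, hold=0.0000 ⇒ V=0.0000 continue | (k=5,j=5): S=190.0623, (K−S)⁺=0.0000, hold=0.0000 ⇒ V=0.0000 continue  boundary S*=101.9928
step 4: (k=4,j=0): S=108.5431, (K−S)⁺=6.2469, hold=7.9308 ⇒ V=7.9308 continue | (k=4,j=1): S=122.9327, (K−S)⁺=0.0000, hold=2.1082 ⇒ V=2.1082 continue | (k=4,j=2): S=139.2300, (K−S)⁺=0.0000, hold=0.2591 ⇒ V=0.2591 continue | (k=4,j=3): S=157.6878, (K−S)⁺=0.0000, hold=0.0000 ⇒ V=0.0000 continue | (k=4,j=4): S=178.5926, (K−S)⁺=0.0000, hold=0.0000 ⇒ V=0.0000 continue  boundary S*=-
step 3: (k=3,j=0): S=115.5141, (K−S)⁺=0.0000, hold=4.7199 ⇒ V=4.7199 continue | (k=3,j=1): S=130.8278, (K−S)⁺=0.0000, hold=1.0916 ⇒ V=1.0916 continue | (k=3,j=2): S=148.1718, (K−S)⁺=0.0000, hold=0.1169 ⇒ V=0.1169 continue | (k=3,j=3): S=167.8150, (K−S)⁺=0.0000, hold=0.0000 ⇒ V=0.0000 continue  boundary S*=-
step 2: (k=2,j=0): S=122.9327, (K−S)⁺=0.0000, hold=2.7208 ⇒ V=2.7208 continue | (k=2,j=1): S=139.2300, (K−S)⁺=0.0000, hold=0.5559 ⇒ V=0.5559 continue | (k=2,j=2): S=157.6878, (K−S)⁺=0.0000, hold=0.0528 ⇒ V=0.0528 continue  boundary S*=-
step 1: (k=1,j=0): S=130.8278, (K−S)⁺=0.0000, hold=1.5287 ⇒ V=1.5287 continue | (k=1,j=1): S=148.1718, (K−S)⁺=0.0000, hold=0.2794 ⇒ V=0.2794 continue  boundary S*=-
step 0: (k=0,j=0): S=139.2300, (K−S)⁺=0.0000, hold=0.8411 ⇒ V=0.8411 continue  boundary S*=-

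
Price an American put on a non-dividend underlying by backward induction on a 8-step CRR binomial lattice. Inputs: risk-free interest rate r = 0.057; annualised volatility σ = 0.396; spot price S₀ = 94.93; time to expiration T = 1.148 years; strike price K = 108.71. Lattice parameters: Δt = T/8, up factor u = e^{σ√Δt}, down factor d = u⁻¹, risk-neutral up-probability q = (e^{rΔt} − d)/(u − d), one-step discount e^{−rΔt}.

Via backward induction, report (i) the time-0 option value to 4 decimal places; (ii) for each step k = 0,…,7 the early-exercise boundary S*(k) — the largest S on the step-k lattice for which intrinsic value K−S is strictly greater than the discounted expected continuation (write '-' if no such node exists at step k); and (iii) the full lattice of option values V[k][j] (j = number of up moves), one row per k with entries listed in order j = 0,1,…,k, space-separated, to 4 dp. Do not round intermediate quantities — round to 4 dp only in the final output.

price = 21.8824
boundary = - - 70.3244 60.5282 70.3244 60.5282 70.3244 81.7062
tree:
21.8824
29.4476 14.3703
38.3856 20.6325 8.0892
48.1818 28.6763 12.6010 3.5259
56.6135 38.3856 19.0452 6.1007 0.9034
63.8706 48.1818 27.7078 10.3424 1.7853 0.0000
70.1167 56.6135 38.3856 17.0518 3.5282 0.0000 0.0000
75.4928 63.8706 48.1818 27.0038 6.9727 0.0000 0.0000 0.0000
80.1200 70.1167 56.6135 38.3856 13.7800 0.0000 0.0000 0.0000 0.0000

Δt=0.14350, u=1.16185, d=0.86070, q=0.48984, disc=e^(-rΔt)=0.99185
k=8 terminal: V=max(K-S,0) → 80.1200 70.1167 56.6135 38.3856 13.7800 0.0000 0.0000 0.0000 0.0000
k=7: j=0 S=33.2172 intr=75.4928 cont=74.6072 V=75.4928[EX]; j=1 S=44.8394 intr=63.8706 cont=62.9850 V=63.8706[EX]; j=2 S=60.5282 intr=48.1818 cont=47.2963 V=48.1818[EX]; j=3 S=81.7062 intr=27.0038 cont=26.1183 V=27.0038[EX]; j=4 S=110.2941 intr=0.0000 cont=6.9727 V=6.9727[hold]; j=5 S=148.8845 intr=0.0000 cont=0.0000 V=0.0000[hold]; j=6 S=200.9772 intr=0.0000 cont=0.0000 V=0.0000[hold]; j=7 S=271.2964 intr=0.0000 cont=0.0000 V=0.0000[hold]  S*(7)=81.7062
k=6: j=0 S=38.5933 intr=70.1167 cont=69.2312 V=70.1167[EX]; j=1 S=52.0965 intr=56.6135 cont=55.7279 V=56.6135[EX]; j=2 S=70.3244 intr=38.3856 cont=37.5000 V=38.3856[EX]; j=3 S=94.9300 intr=13.7800 cont=17.0518 V=17.0518[hold]; j=4 S=128.1447 intr=0.0000 cont=3.5282 V=3.5282[hold]; j=5 S=172.9809 intr=0.0000 cont=0.0000 V=0.0000[hold]; j=6 S=233.5046 intr=0.0000 cont=0.0000 V=0.0000[hold]  S*(6)=70.3244
k=5: j=0 S=44.8394 intr=63.8706 cont=62.9850 V=63.8706[EX]; j=1 S=60.5282 intr=48.1818 cont=47.2963 V=48.1818[EX]; j=2 S=81.7062 intr=27.0038 cont=27.7078 V=27.7078[hold]; j=3 S=110.2941 intr=0.0000 cont=10.3424 V=10.3424[hold]; j=4 S=148.8845 intr=0.0000 cont=1.7853 V=1.7853[hold]; j=5 S=200.9772 intr=0.0000 cont=0.0000 V=0.0000[hold]  S*(5)=60.5282
k=4: j=0 S=52.0965 intr=56.6135 cont=55.7279 V=56.6135[EX]; j=1 S=70.3244 intr=38.3856 cont=37.8421 V=38.3856[EX]; j=2 S=94.9300 intr=13.7800 cont=19.0452 V=19.0452[hold]; j=3 S=128.1447 intr=0.0000 cont=6.1007 V=6.1007[hold]; j=4 S=172.9809 intr=0.0000 cont=0.9034 V=0.9034[hold]  S*(4)=70.3244
k=3: j=0 S=60.5282 intr=48.1818 cont=47.2963 V=48.1818[EX]; j=1 S=81.7062 intr=27.0038 cont=28.6763 V=28.6763[hold]; j=2 S=110.2941 intr=0.0000 cont=12.6010 V=12.6010[hold]; j=3 S=148.8845 intr=0.0000 cont=3.5259 V=3.5259[hold]  S*(3)=60.5282
k=2: j=0 S=70.3244 intr=38.3856 cont=38.3126 V=38.3856[EX]; j=1 S=94.9300 intr=13.7800 cont=20.6325 V=20.6325[hold]; j=2 S=128.1447 intr=0.0000 cont=8.0892 V=8.0892[hold]  S*(2)=70.3244
k=1: j=0 S=81.7062 intr=27.0038 cont=29.4476 V=29.4476[hold]; j=1 S=110.2941 intr=0.0000 cont=14.3703 V=14.3703[hold]  S*(1)=-
k=0: j=0 S=94.9300 intr=13.7800 cont=21.8824 V=21.8824[hold]  S*(0)=-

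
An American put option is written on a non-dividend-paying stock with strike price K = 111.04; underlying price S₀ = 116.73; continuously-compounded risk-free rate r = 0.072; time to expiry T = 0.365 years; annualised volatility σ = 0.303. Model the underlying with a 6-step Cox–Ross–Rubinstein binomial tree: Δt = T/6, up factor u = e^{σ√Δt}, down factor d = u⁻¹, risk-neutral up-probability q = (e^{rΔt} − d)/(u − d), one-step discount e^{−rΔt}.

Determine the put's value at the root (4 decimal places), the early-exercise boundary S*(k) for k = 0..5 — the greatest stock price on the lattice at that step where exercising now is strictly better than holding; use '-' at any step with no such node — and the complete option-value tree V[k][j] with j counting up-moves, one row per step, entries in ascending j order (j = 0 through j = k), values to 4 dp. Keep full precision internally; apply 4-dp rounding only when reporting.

Δt=0.06083, u=1.07760, d=0.92799, q=0.51067, disc=e^(-rΔt)=0.99563
k=6 terminal: V=max(K-S,0) → 36.4904 24.4719 10.5159 0.0000 0.0000 0.0000 0.0000
k=5: j=0 S=80.3344 intr=30.7056 cont=30.2203 V=30.7056[EX]; j=1 S=93.2854 intr=17.7546 cont=17.2693 V=17.7546[EX]; j=2 S=108.3244 intr=2.7156 cont=5.1233 V=5.1233[hold]; j=3 S=125.7878 intr=0.0000 cont=0.0000 V=0.0000[hold]; j=4 S=146.0667 intr=0.0000 cont=0.0000 V=0.0000[hold]; j=5 S=169.6147 intr=0.0000 cont=0.0000 V=0.0000[hold]  S*(5)=93.2854
k=4: j=0 S=86.5681 intr=24.4719 cont=23.9867 V=24.4719[EX]; j=1 S=100.5241 intr=10.5159 cont=11.2548 V=11.2548[hold]; j=2 S=116.7300 intr=0.0000 cont=2.4960 V=2.4960[hold]; j=3 S=135.5486 intr=0.0000 cont=0.0000 V=0.0000[hold]; j=4 S=157.4009 intr=0.0000 cont=0.0000 V=0.0000[hold]  S*(4)=86.5681
k=3: j=0 S=93.2854 intr=17.7546 cont=17.6449 V=17.7546[EX]; j=1 S=108.3244 intr=2.7156 cont=6.7524 V=6.7524[hold]; j=2 S=125.7878 intr=0.0000 cont=1.2161 V=1.2161[hold]; j=3 S=146.0667 intr=0.0000 cont=0.0000 V=0.0000[hold]  S*(3)=93.2854
k=2: j=0 S=100.5241 intr=10.5159 cont=12.0831 V=12.0831[hold]; j=1 S=116.7300 intr=0.0000 cont=3.9080 V=3.9080[hold]; j=2 S=135.5486 intr=0.0000 cont=0.5925 V=0.5925[hold]  S*(2)=-
k=1: j=0 S=108.3244 intr=2.7156 cont=7.8738 V=7.8738[hold]; j=1 S=125.7878 intr=0.0000 cont=2.2052 V=2.2052[hold]  S*(1)=-
k=0: j=0 S=116.7300 intr=0.0000 cont=4.9573 V=4.9573[hold]  S*(0)=-

price = 4.9573
boundary = - - - 93.2854 86.5681 93.2854
tree:
4.9573
7.8738 2.2052
12.0831 3.9080 0.5925
17.7546 6.7524 1.2161 0.0000
24.4719 11.2548 2.4960 0.0000 0.0000
30.7056 17.7546 5.1233 0.0000 0.0000 0.0000
36.4904 24.4719 10.5159 0.0000 0.0000 0.0000 0.0000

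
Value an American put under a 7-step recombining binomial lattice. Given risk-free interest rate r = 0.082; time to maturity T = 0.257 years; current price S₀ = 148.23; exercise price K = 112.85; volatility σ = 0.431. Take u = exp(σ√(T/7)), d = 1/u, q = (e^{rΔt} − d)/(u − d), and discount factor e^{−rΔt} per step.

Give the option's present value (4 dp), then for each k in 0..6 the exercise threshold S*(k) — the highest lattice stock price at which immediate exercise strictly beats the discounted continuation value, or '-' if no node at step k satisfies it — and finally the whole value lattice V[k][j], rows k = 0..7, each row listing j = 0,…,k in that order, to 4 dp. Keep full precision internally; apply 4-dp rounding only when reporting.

price = 1.0500
boundary = - - - - - - 90.3113
tree:
1.0500
1.8653 0.2332
3.2629 0.4655 0.0000
5.5938 0.9293 0.0000 0.0000
9.3300 1.8554 0.0000 0.0000 0.0000
14.9581 3.7041 0.0000 0.0000 0.0000 0.0000
22.5387 7.3951 0.0000 0.0000 0.0000 0.0000 0.0000
29.6973 14.7639 0.0000 0.0000 0.0000 0.0000 0.0000 0.0000

Δt=0.03671, u=1.08609, d=0.92073, q=0.49760, disc=e^(-rΔt)=0.99699
k=7 terminal: V=max(K-S,0) → 29.6973 14.7639 0.0000 0.0000 0.0000 0.0000 0.0000 0.0000
k=6: j=0 S=90.3113 intr=22.5387 cont=22.1995 V=22.5387[EX]; j=1 S=106.5304 intr=6.3196 cont=7.3951 V=7.3951[hold]; j=2 S=125.6622 intr=0.0000 cont=0.0000 V=0.0000[hold]; j=3 S=148.2300 intr=0.0000 cont=0.0000 V=0.0000[hold]; j=4 S=174.8507 intr=0.0000 cont=0.0000 V=0.0000[hold]; j=5 S=206.2523 intr=0.0000 cont=0.0000 V=0.0000[hold]; j=6 S=243.2933 intr=0.0000 cont=0.0000 V=0.0000[hold]  S*(6)=90.3113
k=5: j=0 S=98.0861 intr=14.7639 cont=14.9581 V=14.9581[hold]; j=1 S=115.7015 intr=0.0000 cont=3.7041 V=3.7041[hold]; j=2 S=136.4804 intr=0.0000 cont=0.0000 V=0.0000[hold]; j=3 S=160.9911 intr=0.0000 cont=0.0000 V=0.0000[hold]; j=4 S=189.9036 intr=0.0000 cont=0.0000 V=0.0000[hold]; j=5 S=224.0085 intr=0.0000 cont=0.0000 V=0.0000[hold]  S*(5)=-
k=4: j=0 S=106.5304 intr=6.3196 cont=9.3300 V=9.3300[hold]; j=1 S=125.6622 intr=0.0000 cont=1.8554 V=1.8554[hold]; j=2 S=148.2300 intr=0.0000 cont=0.0000 V=0.0000[hold]; j=3 S=174.8507 intr=0.0000 cont=0.0000 V=0.0000[hold]; j=4 S=206.2523 intr=0.0000 cont=0.0000 V=0.0000[hold]  S*(4)=-
k=3: j=0 S=115.7015 intr=0.0000 cont=5.5938 V=5.5938[hold]; j=1 S=136.4804 intr=0.0000 cont=0.9293 V=0.9293[hold]; j=2 S=160.9911 intr=0.0000 cont=0.0000 V=0.0000[hold]; j=3 S=189.9036 intr=0.0000 cont=0.0000 V=0.0000[hold]  S*(3)=-
k=2: j=0 S=125.6622 intr=0.0000 cont=3.2629 V=3.2629[hold]; j=1 S=148.2300 intr=0.0000 cont=0.4655 V=0.4655[hold]; j=2 S=174.8507 intr=0.0000 cont=0.0000 V=0.0000[hold]  S*(2)=-
k=1: j=0 S=136.4804 intr=0.0000 cont=1.8653 V=1.8653[hold]; j=1 S=160.9911 intr=0.0000 cont=0.2332 V=0.2332[hold]  S*(1)=-
k=0: j=0 S=148.2300 intr=0.0000 cont=1.0500 V=1.0500[hold]  S*(0)=-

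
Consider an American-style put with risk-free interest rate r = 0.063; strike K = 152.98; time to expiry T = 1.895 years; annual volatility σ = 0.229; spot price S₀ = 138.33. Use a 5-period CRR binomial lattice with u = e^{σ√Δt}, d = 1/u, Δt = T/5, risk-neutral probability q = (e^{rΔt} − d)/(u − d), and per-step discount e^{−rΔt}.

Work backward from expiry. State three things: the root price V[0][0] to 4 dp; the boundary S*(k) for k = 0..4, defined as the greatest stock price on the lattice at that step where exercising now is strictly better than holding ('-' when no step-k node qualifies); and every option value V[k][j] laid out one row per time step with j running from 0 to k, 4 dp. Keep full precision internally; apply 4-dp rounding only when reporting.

Δt=0.37900  u=1.15140  d=0.86851  q=0.55023  discount=0.97641
step 5 (expiry): payoffs max(K−S,0) = 84.6229 62.3573 32.8394 0.0000 0.0000 0.0000
step 4: (k=4,j=0): S=78.7065, (K−S)⁺=74.2735, hold=70.6641 ⇒ V=74.2735 exercise | (k=4,j=1): S=104.3430, (K−S)⁺=48.6370, hold=45.0275 ⇒ V=48.6370 exercise | (k=4,j=2): S=138.3300, (K−S)⁺=14.6500, hold=14.4216 ⇒ V=14.6500 exercise | (k=4,j=3): S=183.3873, (K−S)⁺=0.0000, hold=0.0000 ⇒ V=0.0000 continue | (k=4,j=4): S=243.1209, (K−S)⁺=0.0000, hold=0.0000 ⇒ V=0.0000 continue  boundary S*=138.3300
step 3: (k=3,j=0): S=90.6227, (K−S)⁺=62.3573, hold=58.7479 ⇒ V=62.3573 exercise | (k=3,j=1): S=120.1406, (K−S)⁺=32.8394, hold=29.2299 ⇒ V=32.8394 exercise | (k=3,j=2): S=159.2733, (K−S)⁺=0.0000, hold=6.4336 ⇒ V=6.4336 continue | (k=3,j=3): S=211.1523, (K−S)⁺=0.0000, hold=0.0000 ⇒ V=0.0000 continue  boundary S*=120.1406
step 2: (k=2,j=0): S=104.3430, (K−S)⁺=48.6370, hold=45.0275 ⇒ V=48.6370 exercise | (k=2,j=1): S=138.3300, (K−S)⁺=14.6500, hold=17.8781 ⇒ V=17.8781 continue | (k=2,j=2): S=183.3873, (K−S)⁺=0.0000, hold=2.8254 ⇒ V=2.8254 continue  boundary S*=104.3430
step 1: (k=1,j=0): S=120.1406, (K−S)⁺=32.8394, hold=30.9642 ⇒ V=32.8394 exercise | (k=1,j=1): S=159.2733, (K−S)⁺=0.0000, hold=9.3692 ⇒ V=9.3692 continue  boundary S*=120.1406
step 0: (k=0,j=0): S=138.3300, (K−S)⁺=14.6500, hold=19.4552 ⇒ V=19.4552 continue  boundary S*=-

price = 19.4552
boundary = - 120.1406 104.3430 120.1406 138.3300
tree:
19.4552
32.8394 9.3692
48.6370 17.8781 2.8254
62.3573 32.8394 6.4336 0.0000
74.2735 48.6370 14.6500 0.0000 0.0000
84.6229 62.3573 32.8394 0.0000 0.0000 0.0000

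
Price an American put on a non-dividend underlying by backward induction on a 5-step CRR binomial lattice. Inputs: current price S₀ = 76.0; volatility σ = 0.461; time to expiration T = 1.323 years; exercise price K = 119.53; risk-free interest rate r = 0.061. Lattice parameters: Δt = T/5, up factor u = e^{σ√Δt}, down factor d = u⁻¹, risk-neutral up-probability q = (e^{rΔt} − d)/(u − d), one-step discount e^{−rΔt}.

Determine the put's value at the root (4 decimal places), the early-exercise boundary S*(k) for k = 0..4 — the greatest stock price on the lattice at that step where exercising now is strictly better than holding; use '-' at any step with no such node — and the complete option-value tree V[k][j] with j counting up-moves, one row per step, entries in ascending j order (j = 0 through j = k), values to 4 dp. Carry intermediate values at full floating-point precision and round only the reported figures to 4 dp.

price = 45.1795
boundary = - 59.9552 47.2978 59.9552 76.0000
tree:
45.1795
59.5748 30.8156
72.2322 43.9046 17.4033
82.2175 59.5748 28.0878 6.1895
90.0948 72.2322 43.5300 11.9810 0.0000
96.3090 82.2175 59.5748 23.1915 0.0000 0.0000

params: Δt=0.26460 u=1.26761 d=0.78888 q=0.47498 e^(-rΔt)=0.98399
t_5 payoffs: 96.3090 82.2175 59.5748 23.1915 0.0000 0.0000
t_4: node(4,0) S=29.4352 payoff=90.0948 vs cont=88.1810 → 90.0948 [stop]  node(4,1) S=47.2978 payoff=72.2322 vs cont=70.3184 → 72.2322 [stop]  node(4,2) S=76.0000 payoff=43.5300 vs cont=41.6162 → 43.5300 [stop]  node(4,3) S=122.1199 payoff=0.0000 vs cont=11.9810 → 11.9810 [wait]  node(4,4) S=196.2273 payoff=0.0000 vs cont=0.0000 → 0.0000 [wait]  ⇒ S*(4)=76.0000
t_3: node(3,0) S=37.3125 payoff=82.2175 vs cont=80.3037 → 82.2175 [stop]  node(3,1) S=59.9552 payoff=59.5748 vs cont=57.6610 → 59.5748 [stop]  node(3,2) S=96.3385 payoff=23.1915 vs cont=28.0878 → 28.0878 [wait]  node(3,3) S=154.8007 payoff=0.0000 vs cont=6.1895 → 6.1895 [wait]  ⇒ S*(3)=59.9552
t_2: node(2,0) S=47.2978 payoff=72.2322 vs cont=70.3184 → 72.2322 [stop]  node(2,1) S=76.0000 payoff=43.5300 vs cont=43.9046 → 43.9046 [wait]  node(2,2) S=122.1199 payoff=0.0000 vs cont=17.4033 → 17.4033 [wait]  ⇒ S*(2)=47.2978
t_1: node(1,0) S=59.9552 payoff=59.5748 vs cont=57.8361 → 59.5748 [stop]  node(1,1) S=96.3385 payoff=23.1915 vs cont=30.8156 → 30.8156 [wait]  ⇒ S*(1)=59.9552
t_0: node(0,0) S=76.0000 payoff=43.5300 vs cont=45.1795 → 45.1795 [wait]  ⇒ S*(0)=-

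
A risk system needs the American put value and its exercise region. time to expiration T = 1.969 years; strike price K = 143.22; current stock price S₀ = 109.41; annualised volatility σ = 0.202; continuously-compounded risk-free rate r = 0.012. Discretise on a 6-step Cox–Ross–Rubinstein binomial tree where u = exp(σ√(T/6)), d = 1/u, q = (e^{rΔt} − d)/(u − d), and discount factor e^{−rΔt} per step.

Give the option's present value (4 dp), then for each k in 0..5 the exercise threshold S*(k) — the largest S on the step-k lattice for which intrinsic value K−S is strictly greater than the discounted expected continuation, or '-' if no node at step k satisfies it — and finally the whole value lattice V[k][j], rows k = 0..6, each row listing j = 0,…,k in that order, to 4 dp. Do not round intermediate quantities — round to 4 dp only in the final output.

Δt=0.32817, u=1.12268, d=0.89073, q=0.48811, disc=e^(-rΔt)=0.99607
k=6 terminal: V=max(K-S,0) → 88.5783 74.3492 56.4147 33.8100 5.3189 0.0000 0.0000
k=5: j=0 S=61.3451 intr=81.8749 cont=81.3120 V=81.8749[EX]; j=1 S=77.3198 intr=65.9002 cont=65.3373 V=65.9002[EX]; j=2 S=97.4544 intr=45.7656 cont=45.2027 V=45.7656[EX]; j=3 S=122.8323 intr=20.3877 cont=19.8248 V=20.3877[EX]; j=4 S=154.8187 intr=0.0000 cont=2.7119 V=2.7119[hold]; j=5 S=195.1345 intr=0.0000 cont=0.0000 V=0.0000[hold]  S*(5)=122.8323
k=4: j=0 S=68.8708 intr=74.3492 cont=73.7863 V=74.3492[EX]; j=1 S=86.8053 intr=56.4147 cont=55.8518 V=56.4147[EX]; j=2 S=109.4100 intr=33.8100 cont=33.2471 V=33.8100[EX]; j=3 S=137.9011 intr=5.3189 cont=11.7137 V=11.7137[hold]; j=4 S=173.8116 intr=0.0000 cont=1.3828 V=1.3828[hold]  S*(4)=109.4100
k=3: j=0 S=77.3198 intr=65.9002 cont=65.3373 V=65.9002[EX]; j=1 S=97.4544 intr=45.7656 cont=45.2027 V=45.7656[EX]; j=2 S=122.8323 intr=20.3877 cont=22.9340 V=22.9340[hold]; j=3 S=154.8187 intr=0.0000 cont=6.6448 V=6.6448[hold]  S*(3)=97.4544
k=2: j=0 S=86.8053 intr=56.4147 cont=55.8518 V=56.4147[EX]; j=1 S=109.4100 intr=33.8100 cont=34.4851 V=34.4851[hold]; j=2 S=137.9011 intr=5.3189 cont=14.9241 V=14.9241[hold]  S*(2)=86.8053
k=1: j=0 S=97.4544 intr=45.7656 cont=45.5309 V=45.7656[EX]; j=1 S=122.8323 intr=20.3877 cont=24.8391 V=24.8391[hold]  S*(1)=97.4544
k=0: j=0 S=109.4100 intr=33.8100 cont=35.4113 V=35.4113[hold]  S*(0)=-

price = 35.4113
boundary = - 97.4544 86.8053 97.4544 109.4100 122.8323
tree:
35.4113
45.7656 24.8391
56.4147 34.4851 14.9241
65.9002 45.7656 22.9340 6.6448
74.3492 56.4147 33.8100 11.7137 1.3828
81.8749 65.9002 45.7656 20.3877 2.7119 0.0000
88.5783 74.3492 56.4147 33.8100 5.3189 0.0000 0.0000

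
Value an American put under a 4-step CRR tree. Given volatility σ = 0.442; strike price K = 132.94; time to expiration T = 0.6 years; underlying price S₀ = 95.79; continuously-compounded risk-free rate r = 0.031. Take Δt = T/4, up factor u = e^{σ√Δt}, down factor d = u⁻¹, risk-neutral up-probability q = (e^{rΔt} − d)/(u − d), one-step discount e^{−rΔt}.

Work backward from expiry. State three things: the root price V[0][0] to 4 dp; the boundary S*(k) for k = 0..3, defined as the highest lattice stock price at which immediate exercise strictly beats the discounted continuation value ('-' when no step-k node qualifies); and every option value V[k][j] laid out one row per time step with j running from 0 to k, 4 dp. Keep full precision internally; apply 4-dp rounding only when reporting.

price = 38.9383
boundary = - 80.7189 95.7900 80.7189
tree:
38.9383
52.2211 24.3964
64.9210 37.1500 10.3055
75.6228 52.2211 19.5665 0.0000
84.6408 64.9210 37.1500 0.0000 0.0000

Δt=0.15000, u=1.18671, d=0.84266, q=0.47085, disc=e^(-rΔt)=0.99536
k=4 terminal: V=max(K-S,0) → 84.6408 64.9210 37.1500 0.0000 0.0000
k=3: j=0 S=57.3172 intr=75.6228 cont=75.0061 V=75.6228[EX]; j=1 S=80.7189 intr=52.2211 cont=51.6044 V=52.2211[EX]; j=2 S=113.6751 intr=19.2649 cont=19.5665 V=19.5665[hold]; j=3 S=160.0868 intr=0.0000 cont=0.0000 V=0.0000[hold]  S*(3)=80.7189
k=2: j=0 S=68.0190 intr=64.9210 cont=64.3043 V=64.9210[EX]; j=1 S=95.7900 intr=37.1500 cont=36.6746 V=37.1500[EX]; j=2 S=134.8995 intr=0.0000 cont=10.3055 V=10.3055[hold]  S*(2)=95.7900
k=1: j=0 S=80.7189 intr=52.2211 cont=51.6044 V=52.2211[EX]; j=1 S=113.6751 intr=19.2649 cont=24.3964 V=24.3964[hold]  S*(1)=80.7189
k=0: j=0 S=95.7900 intr=37.1500 cont=38.9383 V=38.9383[hold]  S*(0)=-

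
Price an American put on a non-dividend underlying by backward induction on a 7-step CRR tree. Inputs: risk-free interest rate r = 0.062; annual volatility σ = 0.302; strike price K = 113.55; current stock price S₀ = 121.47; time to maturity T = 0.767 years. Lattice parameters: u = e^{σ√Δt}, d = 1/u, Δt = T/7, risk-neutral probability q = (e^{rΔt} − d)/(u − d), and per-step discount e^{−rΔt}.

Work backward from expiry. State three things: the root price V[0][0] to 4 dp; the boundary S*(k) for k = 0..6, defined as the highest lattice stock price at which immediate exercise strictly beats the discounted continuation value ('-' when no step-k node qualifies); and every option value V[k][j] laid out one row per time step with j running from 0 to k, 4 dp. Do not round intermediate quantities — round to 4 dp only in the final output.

params: Δt=0.10957 u=1.10513 d=0.90487 q=0.50907 e^(-rΔt)=0.99323
t_7 payoffs: 53.2157 39.8625 23.5538 3.6357 0.0000 0.0000 0.0000 0.0000
t_6: node(6,0) S=66.6774 payoff=46.8726 vs cont=46.1038 → 46.8726 [stop]  node(6,1) S=81.4346 payoff=32.1154 vs cont=31.3466 → 32.1154 [stop]  node(6,2) S=99.4578 payoff=14.0922 vs cont=13.3234 → 14.0922 [stop]  node(6,3) S=121.4700 payoff=0.0000 vs cont=1.7728 → 1.7728 [wait]  node(6,4) S=148.3539 payoff=0.0000 vs cont=0.0000 → 0.0000 [wait]  node(6,5) S=181.1879 payoff=0.0000 vs cont=0.0000 → 0.0000 [wait]  node(6,6) S=221.2886 payoff=0.0000 vs cont=0.0000 → 0.0000 [wait]  ⇒ S*(6)=99.4578
t_5: node(5,0) S=73.6875 payoff=39.8625 vs cont=39.0937 → 39.8625 [stop]  node(5,1) S=89.9962 payoff=23.5538 vs cont=22.7851 → 23.5538 [stop]  node(5,2) S=109.9143 payoff=3.6357 vs cont=7.7679 → 7.7679 [wait]  node(5,3) S=134.2406 payoff=0.0000 vs cont=0.8644 → 0.8644 [wait]  node(5,4) S=163.9510 payoff=0.0000 vs cont=0.0000 → 0.0000 [wait]  node(5,5) S=200.2369 payoff=0.0000 vs cont=0.0000 → 0.0000 [wait]  ⇒ S*(5)=89.9962
t_4: node(4,0) S=81.4346 payoff=32.1154 vs cont=31.3466 → 32.1154 [stop]  node(4,1) S=99.4578 payoff=14.0922 vs cont=15.4127 → 15.4127 [wait]  node(4,2) S=121.4700 payoff=0.0000 vs cont=4.2248 → 4.2248 [wait]  node(4,3) S=148.3539 payoff=0.0000 vs cont=0.4215 → 0.4215 [wait]  node(4,4) S=181.1879 payoff=0.0000 vs cont=0.0000 → 0.0000 [wait]  ⇒ S*(4)=81.4346
t_3: node(3,0) S=89.9962 payoff=23.5538 vs cont=23.4527 → 23.5538 [stop]  node(3,1) S=109.9143 payoff=3.6357 vs cont=9.6515 → 9.6515 [wait]  node(3,2) S=134.2406 payoff=0.0000 vs cont=2.2732 → 2.2732 [wait]  node(3,3) S=163.9510 payoff=0.0000 vs cont=0.2055 → 0.2055 [wait]  ⇒ S*(3)=89.9962
t_2: node(2,0) S=99.4578 payoff=14.0922 vs cont=16.3651 → 16.3651 [wait]  node(2,1) S=121.4700 payoff=0.0000 vs cont=5.8555 → 5.8555 [wait]  node(2,2) S=148.3539 payoff=0.0000 vs cont=1.2123 → 1.2123 [wait]  ⇒ S*(2)=-
t_1: node(1,0) S=109.9143 payoff=3.6357 vs cont=10.9404 → 10.9404 [wait]  node(1,1) S=134.2406 payoff=0.0000 vs cont=3.4682 → 3.4682 [wait]  ⇒ S*(1)=-
t_0: node(0,0) S=121.4700 payoff=0.0000 vs cont=7.0882 → 7.0882 [wait]  ⇒ S*(0)=-

price = 7.0882
boundary = - - - 89.9962 81.4346 89.9962 99.4578
tree:
7.0882
10.9404 3.4682
16.3651 5.8555 1.2123
23.5538 9.6515 2.2732 0.2055
32.1154 15.4127 4.2248 0.4215 0.0000
39.8625 23.5538 7.7679 0.8644 0.0000 0.0000
46.8726 32.1154 14.0922 1.7728 0.0000 0.0000 0.0000
53.2157 39.8625 23.5538 3.6357 0.0000 0.0000 0.0000 0.0000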